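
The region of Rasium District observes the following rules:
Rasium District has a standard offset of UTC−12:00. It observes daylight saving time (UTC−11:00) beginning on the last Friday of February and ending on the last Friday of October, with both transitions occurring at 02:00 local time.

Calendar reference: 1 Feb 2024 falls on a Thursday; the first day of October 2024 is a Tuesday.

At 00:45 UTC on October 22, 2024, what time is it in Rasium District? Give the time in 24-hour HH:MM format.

1 February 2024 is a Thursday, so Fridays fall on 2, 9, 16, 23; the last is February 23.
1 October 2024 is a Tuesday, so Fridays fall on 4, 11, 18, 25; the last is October 25.
At the standard offset (UTC−12:00), 00:45 UTC − 12h = 12:45 Rasium District standard time (rolling into the previous day, 21 October 2024).
The standard-time date in Rasium District, October 21, 2024, lies within the daylight-saving period (23 February – 25 October), so Rasium District is on daylight time, UTC−11:00.
00:45 UTC − 11h = 13:45 local (rolling into the previous day, 21 October 2024).

13:45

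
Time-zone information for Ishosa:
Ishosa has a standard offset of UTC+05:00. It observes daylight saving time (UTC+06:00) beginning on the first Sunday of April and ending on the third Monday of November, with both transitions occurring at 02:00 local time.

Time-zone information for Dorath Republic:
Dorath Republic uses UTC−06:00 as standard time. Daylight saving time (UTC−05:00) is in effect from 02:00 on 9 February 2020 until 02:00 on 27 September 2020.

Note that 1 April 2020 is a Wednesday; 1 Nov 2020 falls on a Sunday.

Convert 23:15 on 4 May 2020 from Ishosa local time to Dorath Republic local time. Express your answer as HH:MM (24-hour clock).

12:15

1 April 2020 is a Wednesday, so the first Sunday is April 5.
1 November 2020 is a Sunday, so the first Monday is November 2 and the third is November 16.
4 May 2020 falls between 5 April and 16 November, so daylight saving is in effect and Ishosa is at UTC+06:00.
23:15 Ishosa − 6h = 17:15 UTC.
At the standard offset (UTC−06:00), 17:15 UTC − 6h = 11:15 Dorath Republic standard time.
The standard-time date in Dorath Republic, 4 May 2020, lies within the daylight-saving period (9 February – 27 September), so Dorath Republic is on daylight time, UTC−05:00.
17:15 UTC − 5h = 12:15 Dorath Republic.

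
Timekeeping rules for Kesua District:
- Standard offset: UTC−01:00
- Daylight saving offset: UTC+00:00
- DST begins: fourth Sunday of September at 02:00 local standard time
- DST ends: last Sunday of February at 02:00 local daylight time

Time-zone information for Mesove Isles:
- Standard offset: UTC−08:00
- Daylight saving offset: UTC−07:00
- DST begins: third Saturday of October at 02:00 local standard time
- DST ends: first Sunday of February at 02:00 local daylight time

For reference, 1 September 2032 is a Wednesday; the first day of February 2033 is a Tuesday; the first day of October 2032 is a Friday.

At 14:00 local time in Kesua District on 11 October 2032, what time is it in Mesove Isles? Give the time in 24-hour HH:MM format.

1 September 2032 is a Wednesday, so the first Sunday is September 5 and the fourth is September 26.
1 February 2033 is a Tuesday, so Sundays fall on 6, 13, 20, 27; the last is February 27.
Daylight saving runs 26 September 2032 – 27 February 2033; 11 October 2032 is inside that window, so Kesua District is at UTC+00:00.
14:00 Kesua District − 0h = 14:00 UTC.
1 October 2032 is a Friday, so the first Saturday is October 2 and the third is October 16.
1 February 2033 is a Tuesday, so the first Sunday is February 6.
At the standard offset (UTC−08:00), 14:00 UTC − 8h = 06:00 Mesove Isles standard time.
The standard-time date in Mesove Isles, 11 October 2032, is outside the daylight-saving period (16 October 2032 – 6 February 2033), so Mesove Isles is on standard time, UTC−08:00.
14:00 UTC − 8h = 06:00 Mesove Isles.

06:00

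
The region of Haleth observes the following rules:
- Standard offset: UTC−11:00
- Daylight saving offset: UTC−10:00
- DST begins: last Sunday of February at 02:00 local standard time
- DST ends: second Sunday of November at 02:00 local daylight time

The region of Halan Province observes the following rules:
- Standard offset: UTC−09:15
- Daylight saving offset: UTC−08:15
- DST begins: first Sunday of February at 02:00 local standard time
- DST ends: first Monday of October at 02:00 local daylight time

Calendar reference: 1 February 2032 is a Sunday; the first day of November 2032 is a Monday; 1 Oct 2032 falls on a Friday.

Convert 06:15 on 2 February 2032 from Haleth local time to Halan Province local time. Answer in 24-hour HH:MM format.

1 February 2032 is a Sunday, so Sundays fall on 1, 8, 15, 22, 29; the last is February 29.
1 November 2032 is a Monday, so the first Sunday is November 7 and the second is November 14.
2 February 2032 is outside the daylight-saving period (29 February – 14 November), so Haleth is on standard time, UTC−11:00.
06:15 Haleth + 11h = 17:15 UTC.
1 February 2032 is a Sunday, so the first Sunday is February 1.
1 October 2032 is a Friday, so the first Monday is October 4.
At the standard offset (UTC−09:15), 17:15 UTC − 9h15m = 08:00 Halan Province standard time.
The standard-time date in Halan Province, 2 February 2032, lies within the daylight-saving period (1 February – 4 October), so Halan Province is on daylight time, UTC−08:15.
17:15 UTC − 8h15m = 09:00 Halan Province.

09:00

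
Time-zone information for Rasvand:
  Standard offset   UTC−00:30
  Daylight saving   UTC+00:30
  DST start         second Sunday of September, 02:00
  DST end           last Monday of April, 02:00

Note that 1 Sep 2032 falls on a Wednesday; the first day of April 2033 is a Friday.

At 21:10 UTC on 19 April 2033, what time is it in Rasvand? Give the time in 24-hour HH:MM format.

1 September 2032 is a Wednesday, so the first Sunday is September 5 and the second is September 12.
1 April 2033 is a Friday, so Mondays fall on 4, 11, 18, 25; the last is April 25.
At the standard offset (UTC−00:30), 21:10 UTC − 0h30m = 20:40 Rasvand standard time.
The standard-time date in Rasvand, 19 April 2033, falls between 12 September 2032 and 25 April 2033, so daylight saving is in effect and Rasvand is at UTC+00:30.
21:10 UTC + 0h30m = 21:40 local.

21:40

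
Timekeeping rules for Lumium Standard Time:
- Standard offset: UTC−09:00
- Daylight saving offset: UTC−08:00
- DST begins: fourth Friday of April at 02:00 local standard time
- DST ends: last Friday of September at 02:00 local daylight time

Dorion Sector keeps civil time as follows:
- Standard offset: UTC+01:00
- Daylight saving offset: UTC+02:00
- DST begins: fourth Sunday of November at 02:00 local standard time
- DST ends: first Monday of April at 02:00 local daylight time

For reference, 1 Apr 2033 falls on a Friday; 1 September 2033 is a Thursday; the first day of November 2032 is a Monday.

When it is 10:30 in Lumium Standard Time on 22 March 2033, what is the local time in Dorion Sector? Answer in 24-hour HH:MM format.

21:30

1 April 2033 is a Friday, so the first Friday is April 1 and the fourth is April 22.
1 September 2033 is a Thursday, so Fridays fall on 2, 9, 16, 23, 30; the last is September 30.
22 March 2033 is outside the daylight-saving period (22 April – 30 September), so Lumium Standard Time is on standard time, UTC−09:00.
10:30 Lumium Standard Time + 9h = 19:30 UTC.
1 November 2032 is a Monday, so the first Sunday is November 7 and the fourth is November 28.
1 April 2033 is a Friday, so the first Monday is April 4.
At the standard offset (UTC+01:00), 19:30 UTC + 1h = 20:30 Dorion Sector standard time.
The standard-time date in Dorion Sector, 22 March 2033, lies within the daylight-saving period (28 November 2032 – 4 April 2033), so Dorion Sector is on daylight time, UTC+02:00.
19:30 UTC + 2h = 21:30 Dorion Sector.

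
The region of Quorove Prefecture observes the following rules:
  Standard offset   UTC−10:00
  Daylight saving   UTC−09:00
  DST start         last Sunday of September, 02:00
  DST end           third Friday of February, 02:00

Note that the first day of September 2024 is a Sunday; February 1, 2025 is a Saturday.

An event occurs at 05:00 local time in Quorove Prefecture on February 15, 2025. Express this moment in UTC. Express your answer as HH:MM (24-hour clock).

1 September 2024 is a Sunday, so Sundays fall on 1, 8, 15, 22, 29; the last is September 29.
1 February 2025 is a Saturday, so the first Friday is February 7 and the third is February 21.
Daylight saving runs 29 September 2024 – 21 February 2025; February 15, 2025 is inside that window, so Quorove Prefecture is at UTC−09:00.
05:00 local + 9h = 14:00 UTC.

14:00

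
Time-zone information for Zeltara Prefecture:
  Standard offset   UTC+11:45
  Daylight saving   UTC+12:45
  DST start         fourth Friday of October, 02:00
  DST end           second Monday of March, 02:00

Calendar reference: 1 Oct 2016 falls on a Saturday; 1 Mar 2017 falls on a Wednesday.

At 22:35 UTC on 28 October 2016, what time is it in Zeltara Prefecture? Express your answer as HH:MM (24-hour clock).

1 October 2016 is a Saturday, so the first Friday is October 7 and the fourth is October 28.
1 March 2017 is a Wednesday, so the first Monday is March 6 and the second is March 13.
At the standard offset (UTC+11:45), 22:35 UTC + 11h45m = 10:20 Zeltara Prefecture standard time (rolling into the next day, 29 October 2016).
The standard-time date in Zeltara Prefecture, 29 October 2016, lies within the daylight-saving period (28 October 2016 – 13 March 2017), so Zeltara Prefecture is on daylight time, UTC+12:45.
22:35 UTC + 12h45m = 11:20 local (rolling into the next day, 29 October 2016).

11:20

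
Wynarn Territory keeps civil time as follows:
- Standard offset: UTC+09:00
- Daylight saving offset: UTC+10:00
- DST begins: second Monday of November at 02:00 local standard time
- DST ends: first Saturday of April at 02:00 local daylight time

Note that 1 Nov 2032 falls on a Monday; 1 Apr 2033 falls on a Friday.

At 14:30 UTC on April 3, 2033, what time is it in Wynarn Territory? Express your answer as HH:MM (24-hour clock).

1 November 2032 is a Monday, so the first Monday is November 1 and the second is November 8.
1 April 2033 is a Friday, so the first Saturday is April 2.
At the standard offset (UTC+09:00), 14:30 UTC + 9h = 23:30 Wynarn Territory standard time.
The standard-time date in Wynarn Territory, April 3, 2033, is outside the daylight-saving period (8 November 2032 – 2 April 2033), so Wynarn Territory is on standard time, UTC+09:00.
14:30 UTC + 9h = 23:30 local.

23:30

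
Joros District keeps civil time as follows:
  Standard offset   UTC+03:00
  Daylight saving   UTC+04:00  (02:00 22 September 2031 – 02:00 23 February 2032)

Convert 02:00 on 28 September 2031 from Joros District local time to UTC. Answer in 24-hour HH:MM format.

28 September 2031 falls between 22 September 2031 and 23 February 2032, so daylight saving is in effect and Joros District is at UTC+04:00.
02:00 local − 4h = 22:00 UTC (rolling into the previous day, 27 September 2031).

22:00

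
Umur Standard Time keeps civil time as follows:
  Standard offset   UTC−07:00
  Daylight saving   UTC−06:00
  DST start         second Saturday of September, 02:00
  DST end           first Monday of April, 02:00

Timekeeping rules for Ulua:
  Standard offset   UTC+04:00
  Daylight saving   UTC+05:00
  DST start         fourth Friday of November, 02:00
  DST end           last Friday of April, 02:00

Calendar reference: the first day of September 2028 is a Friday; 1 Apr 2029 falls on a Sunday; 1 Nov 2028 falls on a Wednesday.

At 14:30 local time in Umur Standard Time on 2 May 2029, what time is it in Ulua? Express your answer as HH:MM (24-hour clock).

1 September 2028 is a Friday, so the first Saturday is September 2 and the second is September 9.
1 April 2029 is a Sunday, so the first Monday is April 2.
2 May 2029 does not fall between 9 September 2028 and 2 April 2029, so daylight saving is not in effect and Umur Standard Time is at UTC−07:00.
14:30 Umur Standard Time + 7h = 21:30 UTC.
1 November 2028 is a Wednesday, so the first Friday is November 3 and the fourth is November 24.
1 April 2029 is a Sunday, so Fridays fall on 6, 13, 20, 27; the last is April 27.
At the standard offset (UTC+04:00), 21:30 UTC + 4h = 01:30 Ulua standard time (rolling into the next day, 3 May 2029).
Daylight saving runs 24 November 2028 – 27 April 2029; the standard-time date in Ulua, 3 May 2029, is outside that window, so Ulua is on standard time at UTC+04:00.
21:30 UTC + 4h = 01:30 Ulua (rolling into the next day, 3 May 2029).

01:30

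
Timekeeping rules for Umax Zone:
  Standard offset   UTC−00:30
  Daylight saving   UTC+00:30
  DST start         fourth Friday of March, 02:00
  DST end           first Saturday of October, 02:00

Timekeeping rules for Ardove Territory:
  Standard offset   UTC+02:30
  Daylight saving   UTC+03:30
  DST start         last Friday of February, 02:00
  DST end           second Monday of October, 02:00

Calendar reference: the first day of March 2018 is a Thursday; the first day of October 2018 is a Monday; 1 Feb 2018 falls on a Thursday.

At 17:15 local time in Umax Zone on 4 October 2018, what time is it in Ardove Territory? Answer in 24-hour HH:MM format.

1 March 2018 is a Thursday, so the first Friday is March 2 and the fourth is March 23.
1 October 2018 is a Monday, so the first Saturday is October 6.
Daylight saving runs 23 March – 6 October; 4 October 2018 is inside that window, so Umax Zone is at UTC+00:30.
17:15 Umax Zone − 0h30m = 16:45 UTC.
1 February 2018 is a Thursday, so Fridays fall on 2, 9, 16, 23; the last is February 23.
1 October 2018 is a Monday, so the first Monday is October 1 and the second is October 8.
At the standard offset (UTC+02:30), 16:45 UTC + 2h30m = 19:15 Ardove Territory standard time.
The standard-time date in Ardove Territory, 4 October 2018, falls between 23 February and 8 October, so daylight saving is in effect and Ardove Territory is at UTC+03:30.
16:45 UTC + 3h30m = 20:15 Ardove Territory.

20:15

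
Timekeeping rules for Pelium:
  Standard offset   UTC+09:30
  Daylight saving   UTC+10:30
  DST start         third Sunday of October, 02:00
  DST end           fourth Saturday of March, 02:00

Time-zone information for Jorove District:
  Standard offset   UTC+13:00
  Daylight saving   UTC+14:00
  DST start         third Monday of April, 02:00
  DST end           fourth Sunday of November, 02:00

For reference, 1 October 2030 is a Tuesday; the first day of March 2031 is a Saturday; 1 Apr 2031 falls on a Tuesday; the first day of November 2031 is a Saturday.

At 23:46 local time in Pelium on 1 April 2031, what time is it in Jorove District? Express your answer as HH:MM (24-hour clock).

03:16

1 October 2030 is a Tuesday, so the first Sunday is October 6 and the third is October 20.
1 March 2031 is a Saturday, so the first Saturday is March 1 and the fourth is March 22.
1 April 2031 does not fall between 20 October 2030 and 22 March 2031, so daylight saving is not in effect and Pelium is at UTC+09:30.
23:46 Pelium − 9h30m = 14:16 UTC.
1 April 2031 is a Tuesday, so the first Monday is April 7 and the third is April 21.
1 November 2031 is a Saturday, so the first Sunday is November 2 and the fourth is November 23.
At the standard offset (UTC+13:00), 14:16 UTC + 13h = 03:16 Jorove District standard time (rolling into the next day, 2 April 2031).
The standard-time date in Jorove District, 2 April 2031, is outside the daylight-saving period (21 April – 23 November), so Jorove District is on standard time, UTC+13:00.
14:16 UTC + 13h = 03:16 Jorove District (rolling into the next day, 2 April 2031).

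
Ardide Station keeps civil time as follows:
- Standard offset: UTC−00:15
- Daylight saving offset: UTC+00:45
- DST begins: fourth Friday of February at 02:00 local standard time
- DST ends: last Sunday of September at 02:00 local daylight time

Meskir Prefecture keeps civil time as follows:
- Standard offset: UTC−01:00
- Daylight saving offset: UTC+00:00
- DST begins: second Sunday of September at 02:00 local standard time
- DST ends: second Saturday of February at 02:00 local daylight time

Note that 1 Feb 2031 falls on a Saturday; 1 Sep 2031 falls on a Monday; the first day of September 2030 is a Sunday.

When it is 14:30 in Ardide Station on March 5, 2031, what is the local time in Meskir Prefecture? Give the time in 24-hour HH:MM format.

1 February 2031 is a Saturday, so the first Friday is February 7 and the fourth is February 28.
1 September 2031 is a Monday, so Sundays fall on 7, 14, 21, 28; the last is September 28.
Daylight saving runs 28 February – 28 September; March 5, 2031 is inside that window, so Ardide Station is at UTC+00:45.
14:30 Ardide Station − 0h45m = 13:45 UTC.
1 September 2030 is a Sunday, so the first Sunday is September 1 and the second is September 8.
1 February 2031 is a Saturday, so the first Saturday is February 1 and the second is February 8.
At the standard offset (UTC−01:00), 13:45 UTC − 1h = 12:45 Meskir Prefecture standard time.
Daylight saving runs 8 September 2030 – 8 February 2031; the standard-time date in Meskir Prefecture, March 5, 2031, is outside that window, so Meskir Prefecture is on standard time at UTC−01:00.
13:45 UTC − 1h = 12:45 Meskir Prefecture.

12:45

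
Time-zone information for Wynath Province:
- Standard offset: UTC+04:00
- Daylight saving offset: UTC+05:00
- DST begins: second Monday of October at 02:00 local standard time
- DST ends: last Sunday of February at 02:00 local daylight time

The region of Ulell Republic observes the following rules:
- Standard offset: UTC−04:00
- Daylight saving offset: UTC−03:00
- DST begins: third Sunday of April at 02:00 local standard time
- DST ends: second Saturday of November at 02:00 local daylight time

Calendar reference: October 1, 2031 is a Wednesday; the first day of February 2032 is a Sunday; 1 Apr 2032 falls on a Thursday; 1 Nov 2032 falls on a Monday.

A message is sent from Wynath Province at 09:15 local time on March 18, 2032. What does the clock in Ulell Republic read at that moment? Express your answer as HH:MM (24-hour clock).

1 October 2031 is a Wednesday, so the first Monday is October 6 and the second is October 13.
1 February 2032 is a Sunday, so Sundays fall on 1, 8, 15, 22, 29; the last is February 29.
March 18, 2032 is outside the daylight-saving period (13 October 2031 – 29 February 2032), so Wynath Province is on standard time, UTC+04:00.
09:15 Wynath Province − 4h = 05:15 UTC.
1 April 2032 is a Thursday, so the first Sunday is April 4 and the third is April 18.
1 November 2032 is a Monday, so the first Saturday is November 6 and the second is November 13.
At the standard offset (UTC−04:00), 05:15 UTC − 4h = 01:15 Ulell Republic standard time.
Daylight saving runs 18 April – 13 November; the standard-time date in Ulell Republic, March 18, 2032, is outside that window, so Ulell Republic is on standard time at UTC−04:00.
05:15 UTC − 4h = 01:15 Ulell Republic.

01:15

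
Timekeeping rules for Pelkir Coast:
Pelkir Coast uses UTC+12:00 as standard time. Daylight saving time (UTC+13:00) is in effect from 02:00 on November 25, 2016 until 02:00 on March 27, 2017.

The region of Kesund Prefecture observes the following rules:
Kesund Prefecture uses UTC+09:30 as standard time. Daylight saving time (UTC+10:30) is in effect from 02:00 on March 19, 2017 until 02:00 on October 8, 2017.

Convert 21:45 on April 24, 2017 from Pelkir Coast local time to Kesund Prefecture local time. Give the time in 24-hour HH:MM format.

20:15

April 24, 2017 is outside the daylight-saving period (25 November 2016 – 27 March 2017), so Pelkir Coast is on standard time, UTC+12:00.
21:45 Pelkir Coast − 12h = 09:45 UTC.
At the standard offset (UTC+09:30), 09:45 UTC + 9h30m = 19:15 Kesund Prefecture standard time.
The standard-time date in Kesund Prefecture, April 24, 2017, lies within the daylight-saving period (19 March – 8 October), so Kesund Prefecture is on daylight time, UTC+10:30.
09:45 UTC + 10h30m = 20:15 Kesund Prefecture.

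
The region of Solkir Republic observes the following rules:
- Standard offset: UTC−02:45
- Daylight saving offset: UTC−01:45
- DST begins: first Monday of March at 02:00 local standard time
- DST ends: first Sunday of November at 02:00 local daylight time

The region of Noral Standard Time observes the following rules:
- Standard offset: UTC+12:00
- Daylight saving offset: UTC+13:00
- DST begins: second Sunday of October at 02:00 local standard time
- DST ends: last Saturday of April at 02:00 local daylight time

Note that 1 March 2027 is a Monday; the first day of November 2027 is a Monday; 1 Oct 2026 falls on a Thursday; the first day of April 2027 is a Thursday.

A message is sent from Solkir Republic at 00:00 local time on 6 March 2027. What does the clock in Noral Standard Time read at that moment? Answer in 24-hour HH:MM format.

1 March 2027 is a Monday, so the first Monday is March 1.
1 November 2027 is a Monday, so the first Sunday is November 7.
Daylight saving runs 1 March – 7 November; 6 March 2027 is inside that window, so Solkir Republic is at UTC−01:45.
00:00 Solkir Republic + 1h45m = 01:45 UTC.
1 October 2026 is a Thursday, so the first Sunday is October 4 and the second is October 11.
1 April 2027 is a Thursday, so Saturdays fall on 3, 10, 17, 24; the last is April 24.
At the standard offset (UTC+12:00), 01:45 UTC + 12h = 13:45 Noral Standard Time standard time.
The standard-time date in Noral Standard Time, 6 March 2027, lies within the daylight-saving period (11 October 2026 – 24 April 2027), so Noral Standard Time is on daylight time, UTC+13:00.
01:45 UTC + 13h = 14:45 Noral Standard Time.

14:45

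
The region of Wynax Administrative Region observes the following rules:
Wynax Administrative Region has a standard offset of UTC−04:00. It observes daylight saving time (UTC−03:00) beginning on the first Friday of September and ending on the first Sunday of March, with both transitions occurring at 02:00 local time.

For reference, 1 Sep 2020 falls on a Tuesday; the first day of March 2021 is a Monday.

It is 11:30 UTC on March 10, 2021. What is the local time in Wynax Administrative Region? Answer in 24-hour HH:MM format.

1 September 2020 is a Tuesday, so the first Friday is September 4.
1 March 2021 is a Monday, so the first Sunday is March 7.
At the standard offset (UTC−04:00), 11:30 UTC − 4h = 07:30 Wynax Administrative Region standard time.
The standard-time date in Wynax Administrative Region, March 10, 2021, does not fall between 4 September 2020 and 7 March 2021, so daylight saving is not in effect and Wynax Administrative Region is at UTC−04:00.
11:30 UTC − 4h = 07:30 local.

07:30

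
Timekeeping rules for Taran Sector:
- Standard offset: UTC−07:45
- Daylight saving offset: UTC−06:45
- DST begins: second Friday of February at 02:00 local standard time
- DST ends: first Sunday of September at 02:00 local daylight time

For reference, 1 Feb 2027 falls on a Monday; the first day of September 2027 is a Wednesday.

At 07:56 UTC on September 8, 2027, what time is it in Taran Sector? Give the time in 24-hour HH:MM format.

1 February 2027 is a Monday, so the first Friday is February 5 and the second is February 12.
1 September 2027 is a Wednesday, so the first Sunday is September 5.
At the standard offset (UTC−07:45), 07:56 UTC − 7h45m = 00:11 Taran Sector standard time.
The standard-time date in Taran Sector, September 8, 2027, does not fall between 12 February and 5 September, so daylight saving is not in effect and Taran Sector is at UTC−07:45.
07:56 UTC − 7h45m = 00:11 local.

00:11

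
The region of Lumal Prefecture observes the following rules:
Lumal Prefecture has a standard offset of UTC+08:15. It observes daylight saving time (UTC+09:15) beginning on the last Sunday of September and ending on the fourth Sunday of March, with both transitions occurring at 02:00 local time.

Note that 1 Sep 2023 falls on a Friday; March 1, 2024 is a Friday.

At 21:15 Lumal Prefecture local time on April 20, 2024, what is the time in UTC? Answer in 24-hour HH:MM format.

1 September 2023 is a Friday, so Sundays fall on 3, 10, 17, 24; the last is September 24.
1 March 2024 is a Friday, so the first Sunday is March 3 and the fourth is March 24.
Daylight saving runs 24 September 2023 – 24 March 2024; April 20, 2024 is outside that window, so Lumal Prefecture is on standard time at UTC+08:15.
21:15 local − 8h15m = 13:00 UTC.

13:00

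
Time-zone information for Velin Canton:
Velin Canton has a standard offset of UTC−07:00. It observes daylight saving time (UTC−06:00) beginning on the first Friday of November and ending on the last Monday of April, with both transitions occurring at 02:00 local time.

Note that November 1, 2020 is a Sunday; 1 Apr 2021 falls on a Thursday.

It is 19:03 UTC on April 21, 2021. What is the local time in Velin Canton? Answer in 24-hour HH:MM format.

13:03

1 November 2020 is a Sunday, so the first Friday is November 6.
1 April 2021 is a Thursday, so Mondays fall on 5, 12, 19, 26; the last is April 26.
At the standard offset (UTC−07:00), 19:03 UTC − 7h = 12:03 Velin Canton standard time.
The standard-time date in Velin Canton, April 21, 2021, falls between 6 November 2020 and 26 April 2021, so daylight saving is in effect and Velin Canton is at UTC−06:00.
19:03 UTC − 6h = 13:03 local.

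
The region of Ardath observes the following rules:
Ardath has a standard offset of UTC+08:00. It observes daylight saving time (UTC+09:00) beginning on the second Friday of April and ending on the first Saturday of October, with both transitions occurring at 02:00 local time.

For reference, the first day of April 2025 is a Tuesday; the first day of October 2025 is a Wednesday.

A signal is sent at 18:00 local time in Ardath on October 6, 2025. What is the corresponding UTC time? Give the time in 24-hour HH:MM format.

1 April 2025 is a Tuesday, so the first Friday is April 4 and the second is April 11.
1 October 2025 is a Wednesday, so the first Saturday is October 4.
October 6, 2025 is outside the daylight-saving period (11 April – 4 October), so Ardath is on standard time, UTC+08:00.
18:00 local − 8h = 10:00 UTC.

10:00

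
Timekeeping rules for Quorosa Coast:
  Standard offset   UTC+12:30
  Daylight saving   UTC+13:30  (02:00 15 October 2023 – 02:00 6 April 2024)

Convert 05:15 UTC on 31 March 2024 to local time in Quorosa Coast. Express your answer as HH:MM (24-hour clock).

18:45

At the standard offset (UTC+12:30), 05:15 UTC + 12h30m = 17:45 Quorosa Coast standard time.
The standard-time date in Quorosa Coast, 31 March 2024, lies within the daylight-saving period (15 October 2023 – 6 April 2024), so Quorosa Coast is on daylight time, UTC+13:30.
05:15 UTC + 13h30m = 18:45 local.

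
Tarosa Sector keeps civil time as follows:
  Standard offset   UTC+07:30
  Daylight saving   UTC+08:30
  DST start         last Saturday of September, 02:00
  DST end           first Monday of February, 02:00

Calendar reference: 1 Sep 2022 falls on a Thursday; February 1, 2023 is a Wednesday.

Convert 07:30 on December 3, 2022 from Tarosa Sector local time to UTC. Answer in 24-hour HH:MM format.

1 September 2022 is a Thursday, so Saturdays fall on 3, 10, 17, 24; the last is September 24.
1 February 2023 is a Wednesday, so the first Monday is February 6.
December 3, 2022 lies within the daylight-saving period (24 September 2022 – 6 February 2023), so Tarosa Sector is on daylight time, UTC+08:30.
07:30 local − 8h30m = 23:00 UTC (rolling into the previous day, 2 December 2022).

23:00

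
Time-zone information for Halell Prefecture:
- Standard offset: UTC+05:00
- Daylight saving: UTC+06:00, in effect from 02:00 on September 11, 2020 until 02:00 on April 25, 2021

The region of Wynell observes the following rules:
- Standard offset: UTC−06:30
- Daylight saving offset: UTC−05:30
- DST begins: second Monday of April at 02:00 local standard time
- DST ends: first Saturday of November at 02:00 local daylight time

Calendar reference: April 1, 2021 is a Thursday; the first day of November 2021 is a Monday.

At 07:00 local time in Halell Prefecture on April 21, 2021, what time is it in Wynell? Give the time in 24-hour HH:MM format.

April 21, 2021 lies within the daylight-saving period (11 September 2020 – 25 April 2021), so Halell Prefecture is on daylight time, UTC+06:00.
07:00 Halell Prefecture − 6h = 01:00 UTC.
1 April 2021 is a Thursday, so the first Monday is April 5 and the second is April 12.
1 November 2021 is a Monday, so the first Saturday is November 6.
At the standard offset (UTC−06:30), 01:00 UTC − 6h30m = 18:30 Wynell standard time (rolling into the previous day, 20 April 2021).
Daylight saving runs 12 April – 6 November; the standard-time date in Wynell, April 20, 2021, is inside that window, so Wynell is at UTC−05:30.
01:00 UTC − 5h30m = 19:30 Wynell (rolling into the previous day, 20 April 2021).

19:30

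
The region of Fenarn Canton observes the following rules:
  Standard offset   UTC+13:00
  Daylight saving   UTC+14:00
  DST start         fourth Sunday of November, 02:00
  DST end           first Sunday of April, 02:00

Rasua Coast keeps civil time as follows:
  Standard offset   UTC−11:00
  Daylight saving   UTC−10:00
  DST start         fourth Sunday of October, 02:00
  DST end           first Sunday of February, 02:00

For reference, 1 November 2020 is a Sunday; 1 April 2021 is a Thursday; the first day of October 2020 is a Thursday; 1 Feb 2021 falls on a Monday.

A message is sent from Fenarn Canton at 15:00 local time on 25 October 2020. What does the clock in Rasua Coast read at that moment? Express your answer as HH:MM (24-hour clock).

15:00

1 November 2020 is a Sunday, so the first Sunday is November 1 and the fourth is November 22.
1 April 2021 is a Thursday, so the first Sunday is April 4.
25 October 2020 does not fall between 22 November 2020 and 4 April 2021, so daylight saving is not in effect and Fenarn Canton is at UTC+13:00.
15:00 Fenarn Canton − 13h = 02:00 UTC.
1 October 2020 is a Thursday, so the first Sunday is October 4 and the fourth is October 25.
1 February 2021 is a Monday, so the first Sunday is February 7.
At the standard offset (UTC−11:00), 02:00 UTC − 11h = 15:00 Rasua Coast standard time (rolling into the previous day, 24 October 2020).
The standard-time date in Rasua Coast, 24 October 2020, is outside the daylight-saving period (25 October 2020 – 7 February 2021), so Rasua Coast is on standard time, UTC−11:00.
02:00 UTC − 11h = 15:00 Rasua Coast (rolling into the previous day, 24 October 2020).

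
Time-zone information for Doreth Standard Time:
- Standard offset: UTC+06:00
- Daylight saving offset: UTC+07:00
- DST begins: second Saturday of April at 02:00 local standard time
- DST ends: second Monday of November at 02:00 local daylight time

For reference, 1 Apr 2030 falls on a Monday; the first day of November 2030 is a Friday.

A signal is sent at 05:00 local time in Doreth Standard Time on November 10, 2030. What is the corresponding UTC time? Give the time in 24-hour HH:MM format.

1 April 2030 is a Monday, so the first Saturday is April 6 and the second is April 13.
1 November 2030 is a Friday, so the first Monday is November 4 and the second is November 11.
November 10, 2030 falls between 13 April and 11 November, so daylight saving is in effect and Doreth Standard Time is at UTC+07:00.
05:00 local − 7h = 22:00 UTC (rolling into the previous day, 9 November 2030).

22:00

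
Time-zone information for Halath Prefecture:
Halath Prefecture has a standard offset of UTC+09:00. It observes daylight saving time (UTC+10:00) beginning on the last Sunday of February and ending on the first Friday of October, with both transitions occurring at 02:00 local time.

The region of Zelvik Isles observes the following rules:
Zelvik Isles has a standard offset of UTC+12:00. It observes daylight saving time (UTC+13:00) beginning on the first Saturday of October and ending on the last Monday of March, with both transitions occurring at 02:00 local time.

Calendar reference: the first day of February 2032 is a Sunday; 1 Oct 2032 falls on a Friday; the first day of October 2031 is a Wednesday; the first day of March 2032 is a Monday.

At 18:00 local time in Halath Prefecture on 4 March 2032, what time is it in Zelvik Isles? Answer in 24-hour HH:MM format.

1 February 2032 is a Sunday, so Sundays fall on 1, 8, 15, 22, 29; the last is February 29.
1 October 2032 is a Friday, so the first Friday is October 1.
Daylight saving runs 29 February – 1 October; 4 March 2032 is inside that window, so Halath Prefecture is at UTC+10:00.
18:00 Halath Prefecture − 10h = 08:00 UTC.
1 October 2031 is a Wednesday, so the first Saturday is October 4.
1 March 2032 is a Monday, so Mondays fall on 1, 8, 15, 22, 29; the last is March 29.
At the standard offset (UTC+12:00), 08:00 UTC + 12h = 20:00 Zelvik Isles standard time.
The standard-time date in Zelvik Isles, 4 March 2032, falls between 4 October 2031 and 29 March 2032, so daylight saving is in effect and Zelvik Isles is at UTC+13:00.
08:00 UTC + 13h = 21:00 Zelvik Isles.

21:00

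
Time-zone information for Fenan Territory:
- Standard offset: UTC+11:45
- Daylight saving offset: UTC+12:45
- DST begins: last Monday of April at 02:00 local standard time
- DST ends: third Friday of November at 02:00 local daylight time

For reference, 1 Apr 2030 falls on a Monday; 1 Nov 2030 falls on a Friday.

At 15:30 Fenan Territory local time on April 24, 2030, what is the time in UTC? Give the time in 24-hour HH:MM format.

1 April 2030 is a Monday, so Mondays fall on 1, 8, 15, 22, 29; the last is April 29.
1 November 2030 is a Friday, so the first Friday is November 1 and the third is November 15.
April 24, 2030 does not fall between 29 April and 15 November, so daylight saving is not in effect and Fenan Territory is at UTC+11:45.
15:30 local − 11h45m = 03:45 UTC.

03:45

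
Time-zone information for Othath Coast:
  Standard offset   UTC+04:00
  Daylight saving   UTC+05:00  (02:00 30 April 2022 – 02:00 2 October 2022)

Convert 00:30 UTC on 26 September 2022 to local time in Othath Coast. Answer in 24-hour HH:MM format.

05:30

At the standard offset (UTC+04:00), 00:30 UTC + 4h = 04:30 Othath Coast standard time.
The standard-time date in Othath Coast, 26 September 2022, lies within the daylight-saving period (30 April – 2 October), so Othath Coast is on daylight time, UTC+05:00.
00:30 UTC + 5h = 05:30 local.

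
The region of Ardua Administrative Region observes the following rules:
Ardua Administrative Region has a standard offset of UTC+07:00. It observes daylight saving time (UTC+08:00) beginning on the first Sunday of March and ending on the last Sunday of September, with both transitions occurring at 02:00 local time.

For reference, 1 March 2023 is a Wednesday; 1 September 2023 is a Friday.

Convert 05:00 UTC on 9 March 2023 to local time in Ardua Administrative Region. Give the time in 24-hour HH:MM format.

1 March 2023 is a Wednesday, so the first Sunday is March 5.
1 September 2023 is a Friday, so Sundays fall on 3, 10, 17, 24; the last is September 24.
At the standard offset (UTC+07:00), 05:00 UTC + 7h = 12:00 Ardua Administrative Region standard time.
The standard-time date in Ardua Administrative Region, 9 March 2023, falls between 5 March and 24 September, so daylight saving is in effect and Ardua Administrative Region is at UTC+08:00.
05:00 UTC + 8h = 13:00 local.

13:00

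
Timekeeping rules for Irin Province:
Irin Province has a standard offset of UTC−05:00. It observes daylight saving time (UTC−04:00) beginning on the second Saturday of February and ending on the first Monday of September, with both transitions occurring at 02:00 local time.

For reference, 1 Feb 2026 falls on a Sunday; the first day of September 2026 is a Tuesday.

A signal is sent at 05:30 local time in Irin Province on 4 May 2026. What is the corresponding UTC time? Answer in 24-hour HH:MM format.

1 February 2026 is a Sunday, so the first Saturday is February 7 and the second is February 14.
1 September 2026 is a Tuesday, so the first Monday is September 7.
Daylight saving runs 14 February – 7 September; 4 May 2026 is inside that window, so Irin Province is at UTC−04:00.
05:30 local + 4h = 09:30 UTC.

09:30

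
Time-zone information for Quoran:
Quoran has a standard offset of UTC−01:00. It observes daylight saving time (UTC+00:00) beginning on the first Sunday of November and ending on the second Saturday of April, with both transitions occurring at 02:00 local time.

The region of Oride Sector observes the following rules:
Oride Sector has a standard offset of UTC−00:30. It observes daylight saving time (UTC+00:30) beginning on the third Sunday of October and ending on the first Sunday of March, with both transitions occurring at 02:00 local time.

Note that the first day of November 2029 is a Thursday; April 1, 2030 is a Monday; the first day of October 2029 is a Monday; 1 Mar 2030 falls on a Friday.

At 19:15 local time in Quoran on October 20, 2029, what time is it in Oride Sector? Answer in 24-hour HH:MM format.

19:45

1 November 2029 is a Thursday, so the first Sunday is November 4.
1 April 2030 is a Monday, so the first Saturday is April 6 and the second is April 13.
October 20, 2029 does not fall between 4 November 2029 and 13 April 2030, so daylight saving is not in effect and Quoran is at UTC−01:00.
19:15 Quoran + 1h = 20:15 UTC.
1 October 2029 is a Monday, so the first Sunday is October 7 and the third is October 21.
1 March 2030 is a Friday, so the first Sunday is March 3.
At the standard offset (UTC−00:30), 20:15 UTC − 0h30m = 19:45 Oride Sector standard time.
Daylight saving runs 21 October 2029 – 3 March 2030; the standard-time date in Oride Sector, October 20, 2029, is outside that window, so Oride Sector is on standard time at UTC−00:30.
20:15 UTC − 0h30m = 19:45 Oride Sector.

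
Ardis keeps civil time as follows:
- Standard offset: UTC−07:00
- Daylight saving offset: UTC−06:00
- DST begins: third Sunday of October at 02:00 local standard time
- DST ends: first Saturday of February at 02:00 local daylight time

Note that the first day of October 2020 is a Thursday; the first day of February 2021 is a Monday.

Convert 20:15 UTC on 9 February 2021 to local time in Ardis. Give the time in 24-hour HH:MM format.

1 October 2020 is a Thursday, so the first Sunday is October 4 and the third is October 18.
1 February 2021 is a Monday, so the first Saturday is February 6.
At the standard offset (UTC−07:00), 20:15 UTC − 7h = 13:15 Ardis standard time.
The standard-time date in Ardis, 9 February 2021, does not fall between 18 October 2020 and 6 February 2021, so daylight saving is not in effect and Ardis is at UTC−07:00.
20:15 UTC − 7h = 13:15 local.

13:15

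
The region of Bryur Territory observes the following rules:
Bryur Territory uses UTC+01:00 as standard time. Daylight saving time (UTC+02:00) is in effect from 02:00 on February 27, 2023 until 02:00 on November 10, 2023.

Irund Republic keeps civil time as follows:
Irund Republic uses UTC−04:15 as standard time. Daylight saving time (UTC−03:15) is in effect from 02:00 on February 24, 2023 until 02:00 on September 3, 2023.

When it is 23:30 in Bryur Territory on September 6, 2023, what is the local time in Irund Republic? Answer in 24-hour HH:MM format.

17:15

Daylight saving runs 27 February – 10 November; September 6, 2023 is inside that window, so Bryur Territory is at UTC+02:00.
23:30 Bryur Territory − 2h = 21:30 UTC.
At the standard offset (UTC−04:15), 21:30 UTC − 4h15m = 17:15 Irund Republic standard time.
The standard-time date in Irund Republic, September 6, 2023, is outside the daylight-saving period (24 February – 3 September), so Irund Republic is on standard time, UTC−04:15.
21:30 UTC − 4h15m = 17:15 Irund Republic.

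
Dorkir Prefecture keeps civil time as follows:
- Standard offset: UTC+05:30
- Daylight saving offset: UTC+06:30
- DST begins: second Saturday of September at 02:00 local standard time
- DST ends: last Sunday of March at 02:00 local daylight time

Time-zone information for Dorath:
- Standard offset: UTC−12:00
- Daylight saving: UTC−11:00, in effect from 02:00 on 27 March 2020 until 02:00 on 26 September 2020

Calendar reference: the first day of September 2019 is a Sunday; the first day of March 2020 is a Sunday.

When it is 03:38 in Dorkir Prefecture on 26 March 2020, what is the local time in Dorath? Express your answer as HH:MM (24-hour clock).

1 September 2019 is a Sunday, so the first Saturday is September 7 and the second is September 14.
1 March 2020 is a Sunday, so Sundays fall on 1, 8, 15, 22, 29; the last is March 29.
26 March 2020 lies within the daylight-saving period (14 September 2019 – 29 March 2020), so Dorkir Prefecture is on daylight time, UTC+06:30.
03:38 Dorkir Prefecture − 6h30m = 21:08 UTC (rolling into the previous day, 25 March 2020).
At the standard offset (UTC−12:00), 21:08 UTC − 12h = 09:08 Dorath standard time.
The standard-time date in Dorath, 25 March 2020, does not fall between 27 March and 26 September, so daylight saving is not in effect and Dorath is at UTC−12:00.
21:08 UTC − 12h = 09:08 Dorath.

09:08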